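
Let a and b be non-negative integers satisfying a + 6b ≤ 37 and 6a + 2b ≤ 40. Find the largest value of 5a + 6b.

55

The continuous relaxation peaks at (4.88, 5.35) with value 56.53; rounding to a feasible lattice point costs some objective.
(a,b)=(5,5): 1·5+6·5=35≤37, 6·5+2·5=40≤40, objective 55.
(a,b)=(4,5): 1·4+6·5=34≤37, 6·4+2·5=34≤40, objective 50.
(a,b)=(5,4): 1·5+6·4=29≤37, 6·5+2·4=38≤40, objective 49.
Maximum is 55 at (a,b)=(5,5).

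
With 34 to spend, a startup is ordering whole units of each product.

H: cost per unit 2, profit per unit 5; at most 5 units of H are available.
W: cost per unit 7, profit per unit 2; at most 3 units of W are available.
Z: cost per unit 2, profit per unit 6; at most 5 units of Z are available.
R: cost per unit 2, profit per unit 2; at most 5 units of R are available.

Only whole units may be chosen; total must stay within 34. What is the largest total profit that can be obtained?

65

5×H, 5×Z, and 4×R: cost 28 ≤ 34, profit 5·5 + 5·6 + 4·2 = 63.
5×H, 5×Z, and 5×R: cost 30 ≤ 34, profit 5·5 + 5·6 + 5·2 = 65.
Best is 65.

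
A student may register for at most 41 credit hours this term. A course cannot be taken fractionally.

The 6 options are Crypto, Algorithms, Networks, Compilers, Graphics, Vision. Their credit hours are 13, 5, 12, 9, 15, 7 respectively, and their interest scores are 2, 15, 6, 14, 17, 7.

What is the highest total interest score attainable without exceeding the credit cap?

This is a 0-1 knapsack instance.
Allowing fractional choices, the relaxed optimum would be about 55.5, but courses are indivisible.
Algorithms + Compilers + Graphics: credit hours 5 + 9 + 15 = 29 ≤ 41, interest score 15 + 14 + 17 = 46.
Algorithms + Compilers + Graphics + Vision: credit hours 5 + 9 + 15 + 7 = 36 ≤ 41, interest score 15 + 14 + 17 + 7 = 53.
Algorithms + Networks + Compilers + Graphics: credit hours 5 + 12 + 9 + 15 = 41 ≤ 41, interest score 15 + 6 + 14 + 17 = 52.
Best is Algorithms, Compilers, Graphics, and Vision with total interest score 53.

53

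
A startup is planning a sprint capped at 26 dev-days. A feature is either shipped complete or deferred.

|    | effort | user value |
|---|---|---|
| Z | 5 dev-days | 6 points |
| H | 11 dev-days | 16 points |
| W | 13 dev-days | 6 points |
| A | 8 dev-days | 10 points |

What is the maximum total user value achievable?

32

Z + H + A: effort 5 + 11 + 8 = 24 ≤ 26, user value 6 + 16 + 10 = 32.
Z + H: effort 5 + 11 = 16 ≤ 26, user value 6 + 16 = 22.
H + A: effort 11 + 8 = 19 ≤ 26, user value 16 + 10 = 26.
Best is Z, H, and A with total user value 32.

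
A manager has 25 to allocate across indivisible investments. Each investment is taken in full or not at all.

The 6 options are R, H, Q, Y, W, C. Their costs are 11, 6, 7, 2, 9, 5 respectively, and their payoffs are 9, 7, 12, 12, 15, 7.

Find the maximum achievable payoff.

H + Q + Y + W: cost 6 + 7 + 2 + 9 = 24 ≤ 25, payoff 7 + 12 + 12 + 15 = 46.
Q + Y + W + C: cost 7 + 2 + 9 + 5 = 23 ≤ 25, payoff 12 + 12 + 15 + 7 = 46.
The maximum payoff is 46; one optimal choice is Q, Y, W, and C.

46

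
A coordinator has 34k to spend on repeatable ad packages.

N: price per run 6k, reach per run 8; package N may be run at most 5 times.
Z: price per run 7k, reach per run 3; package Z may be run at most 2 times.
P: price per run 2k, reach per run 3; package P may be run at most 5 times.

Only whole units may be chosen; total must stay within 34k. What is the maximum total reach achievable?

P has the best ratio (3/2); taking only P gives at most 5×3 = 15 (stopped by the supply cap of 5).
Mixing does better — 4×N and 5×P: price 34 ≤ 34, reach 4·8 + 5·3 = 47.

47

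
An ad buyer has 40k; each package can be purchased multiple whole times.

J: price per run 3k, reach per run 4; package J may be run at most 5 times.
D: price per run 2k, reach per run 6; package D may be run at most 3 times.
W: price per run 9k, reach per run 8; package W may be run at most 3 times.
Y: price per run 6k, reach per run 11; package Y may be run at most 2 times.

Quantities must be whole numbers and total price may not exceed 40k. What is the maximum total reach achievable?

64

Take 4×J, 3×D, 1×W, and 2×Y: price 39 ≤ 40, reach 4·4 + 3·6 + 1·8 + 2·11 = 64.
D has the best ratio (6/2) and is taken to its limit of 3; remaining capacity is filled optimally with the others.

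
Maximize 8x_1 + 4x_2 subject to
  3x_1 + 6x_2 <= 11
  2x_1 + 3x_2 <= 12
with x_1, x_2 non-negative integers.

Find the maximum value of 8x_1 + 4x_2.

24

(x_1,x_2)=(3,0) is feasible, giving 24.
(x_1,x_2)=(2,0) is feasible, giving 16.
Maximum is 24 at (x_1,x_2)=(3,0).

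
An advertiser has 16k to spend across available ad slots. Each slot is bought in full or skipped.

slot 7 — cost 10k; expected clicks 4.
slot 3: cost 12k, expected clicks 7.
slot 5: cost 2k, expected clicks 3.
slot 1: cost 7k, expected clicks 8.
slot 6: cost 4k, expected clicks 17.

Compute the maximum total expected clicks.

28

Take slot 5, slot 1, and slot 6: cost 2 + 7 + 4 = 13 ≤ 16, expected clicks 3 + 8 + 17 = 28.
No other feasible combination does better.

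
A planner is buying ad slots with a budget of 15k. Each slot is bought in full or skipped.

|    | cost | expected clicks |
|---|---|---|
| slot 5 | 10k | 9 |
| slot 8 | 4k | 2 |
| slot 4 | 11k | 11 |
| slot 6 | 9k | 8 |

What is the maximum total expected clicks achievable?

13

Allowing fractional choices, the relaxed optimum would be about 14.6, but ad slots are indivisible.
slot 8 + slot 4: cost 4 + 11 = 15 ≤ 15, expected clicks 2 + 11 = 13.
slot 4: cost 11 ≤ 15, expected clicks 11.
Best is slot 8 and slot 4 with total expected clicks 13.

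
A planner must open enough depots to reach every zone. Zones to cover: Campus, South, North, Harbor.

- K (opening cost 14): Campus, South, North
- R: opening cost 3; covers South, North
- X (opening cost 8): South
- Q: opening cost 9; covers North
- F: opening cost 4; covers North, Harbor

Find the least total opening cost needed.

18

The greedy cost-per-new-zone heuristic would pick R, F, and K for 21, but a cheaper cover exists.
Choose K and F: together they cover Campus, South, North, Harbor — every zone.
Total opening cost: 14 + 4 = 18.
No cover costs less than 18.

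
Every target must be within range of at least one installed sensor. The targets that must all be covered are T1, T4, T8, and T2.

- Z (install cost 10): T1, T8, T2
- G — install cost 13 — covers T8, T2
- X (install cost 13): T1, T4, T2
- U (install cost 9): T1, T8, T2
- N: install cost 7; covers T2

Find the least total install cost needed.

22

This is a weighted set-cover instance.
Choose X and U: together they cover T1, T4, T8, T2 — every target.
Total install cost: 13 + 9 = 22.
No cover costs less than 22.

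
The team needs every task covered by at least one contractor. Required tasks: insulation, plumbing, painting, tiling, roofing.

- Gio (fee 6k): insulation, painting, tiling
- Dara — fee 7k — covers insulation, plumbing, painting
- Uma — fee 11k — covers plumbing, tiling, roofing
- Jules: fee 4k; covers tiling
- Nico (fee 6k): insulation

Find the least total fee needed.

Choose Gio and Uma: together they cover insulation, plumbing, painting, tiling, roofing — every task.
Total fee: 6 + 11 = 17.
No cover costs less than 17.

17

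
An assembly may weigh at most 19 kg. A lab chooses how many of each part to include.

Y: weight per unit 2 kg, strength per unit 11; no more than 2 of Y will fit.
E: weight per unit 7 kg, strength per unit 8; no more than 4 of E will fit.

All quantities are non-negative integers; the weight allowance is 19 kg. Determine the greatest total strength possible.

Take 2×Y and 2×E: weight 18 ≤ 19, strength 2·11 + 2·8 = 38.
Y has the best ratio (11/2) and is taken to its limit of 2; remaining capacity is filled optimally with the others.

38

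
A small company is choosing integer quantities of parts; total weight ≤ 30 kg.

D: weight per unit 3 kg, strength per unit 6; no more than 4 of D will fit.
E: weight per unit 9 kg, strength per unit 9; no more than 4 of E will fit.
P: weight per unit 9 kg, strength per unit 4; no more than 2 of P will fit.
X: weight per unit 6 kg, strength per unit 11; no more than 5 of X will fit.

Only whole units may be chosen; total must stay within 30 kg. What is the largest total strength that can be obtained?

4×D and 3×X: weight 30 ≤ 30, strength 4·6 + 3·11 = 57.
2×D and 4×X: weight 30 ≤ 30, strength 2·6 + 4·11 = 56.
Best is 57.

57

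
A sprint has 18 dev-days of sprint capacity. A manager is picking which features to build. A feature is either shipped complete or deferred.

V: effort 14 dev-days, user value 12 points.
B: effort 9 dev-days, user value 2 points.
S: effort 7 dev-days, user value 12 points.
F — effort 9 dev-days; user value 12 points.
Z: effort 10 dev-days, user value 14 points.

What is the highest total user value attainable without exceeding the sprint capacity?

26

S + F: effort 7 + 9 = 16 ≤ 18, user value 12 + 12 = 24.
Z: effort 10 ≤ 18, user value 14.
S + Z: effort 7 + 10 = 17 ≤ 18, user value 12 + 14 = 26.
Best is S and Z with total user value 26.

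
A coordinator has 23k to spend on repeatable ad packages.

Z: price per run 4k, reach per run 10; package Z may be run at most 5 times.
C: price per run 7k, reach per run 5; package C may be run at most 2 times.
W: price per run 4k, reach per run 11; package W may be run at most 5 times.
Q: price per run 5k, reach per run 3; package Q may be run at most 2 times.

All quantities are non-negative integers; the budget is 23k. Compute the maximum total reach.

55

W has the best ratio (11/4); taking only W gives at most 5×11 = 55 (stopped by the price limit).
Optimal: 5×W: price 20 ≤ 23, reach 5·11 = 55.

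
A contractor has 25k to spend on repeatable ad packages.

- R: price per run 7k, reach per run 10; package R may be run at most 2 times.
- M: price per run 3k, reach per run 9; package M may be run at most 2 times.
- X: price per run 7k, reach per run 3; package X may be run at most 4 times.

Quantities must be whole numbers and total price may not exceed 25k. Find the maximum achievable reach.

38

M has the best ratio (9/3); taking only M gives at most 2×9 = 18 (stopped by the supply cap of 2).
Mixing does better — 2×R and 2×M: price 20 ≤ 25, reach 2·10 + 2·9 = 38.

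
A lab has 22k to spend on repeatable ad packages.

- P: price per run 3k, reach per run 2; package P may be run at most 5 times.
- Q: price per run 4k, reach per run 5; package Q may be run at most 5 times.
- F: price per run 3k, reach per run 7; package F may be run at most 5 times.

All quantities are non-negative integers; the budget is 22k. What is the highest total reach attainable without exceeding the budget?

42

1×P, 1×Q, and 5×F: price 22 ≤ 22, reach 1·2 + 1·5 + 5·7 = 42.
1×Q and 5×F: price 19 ≤ 22, reach 1·5 + 5·7 = 40.
Best is 42.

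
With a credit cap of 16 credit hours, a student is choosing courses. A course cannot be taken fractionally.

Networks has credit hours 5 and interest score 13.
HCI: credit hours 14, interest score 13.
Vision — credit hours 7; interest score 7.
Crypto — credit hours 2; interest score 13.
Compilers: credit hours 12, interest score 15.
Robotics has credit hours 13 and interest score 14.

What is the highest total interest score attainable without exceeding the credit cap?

33

Networks + Vision + Crypto: credit hours 5 + 7 + 2 = 14 ≤ 16, interest score 13 + 7 + 13 = 33.
Crypto + Compilers: credit hours 2 + 12 = 14 ≤ 16, interest score 13 + 15 = 28.
Best is Networks, Vision, and Crypto with total interest score 33.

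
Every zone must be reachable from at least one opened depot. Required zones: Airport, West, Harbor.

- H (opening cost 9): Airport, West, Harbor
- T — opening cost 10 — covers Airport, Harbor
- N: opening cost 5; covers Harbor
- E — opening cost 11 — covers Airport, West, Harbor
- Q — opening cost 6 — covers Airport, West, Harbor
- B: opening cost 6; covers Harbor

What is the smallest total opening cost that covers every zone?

6

Q alone covers Airport, West, Harbor — every zone.
Total opening cost: 6.
No cover costs less than 6.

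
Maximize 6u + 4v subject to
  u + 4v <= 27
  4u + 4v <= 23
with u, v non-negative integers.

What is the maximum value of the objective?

The continuous relaxation peaks at (5.75, 0) with value 34.50; rounding to a feasible lattice point costs some objective.
(u,v)=(5,0) is feasible, giving 30.
(u,v)=(4,1) is feasible, giving 28.
(u,v)=(4,0) is feasible, giving 24.
No feasible integer point exceeds 30.

30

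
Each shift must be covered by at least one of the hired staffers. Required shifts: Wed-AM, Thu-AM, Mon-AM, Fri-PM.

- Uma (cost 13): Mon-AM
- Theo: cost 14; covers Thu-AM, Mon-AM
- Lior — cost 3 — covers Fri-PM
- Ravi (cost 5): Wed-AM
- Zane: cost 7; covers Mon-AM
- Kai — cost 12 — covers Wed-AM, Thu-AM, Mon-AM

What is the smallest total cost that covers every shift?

15

Choose Lior and Kai: together they cover Wed-AM, Thu-AM, Mon-AM, Fri-PM — every shift.
Total cost: 3 + 12 = 15.
No cover costs less than 15.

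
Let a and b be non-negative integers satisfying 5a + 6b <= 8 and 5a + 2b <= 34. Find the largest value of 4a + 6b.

Relaxing integrality, the LP optimum is 8.00 at (a,b) = (0, 1.33), which is not an integer point.
(a,b)=(0,1): 5·0+6·1=6≤8, 5·0+2·1=2≤34, objective 6.
(a,b)=(1,0): 5·1+6·0=5≤8, 5·1+2·0=5≤34, objective 4.
(a,b)=(0,0): 5·0+6·0=0≤8, 5·0+2·0=0≤34, objective 0.
The best lattice point is (0,1), giving 6.

6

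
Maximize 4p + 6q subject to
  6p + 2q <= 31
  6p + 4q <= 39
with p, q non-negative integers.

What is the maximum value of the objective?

54

The continuous relaxation peaks at (0, 9.75) with value 58.50; rounding to a feasible lattice point costs some objective.
(p,q)=(0,9): 6·0+2·9=18≤31, 6·0+4·9=36≤39, objective 54.
(p,q)=(1,8): 6·1+2·8=22≤31, 6·1+4·8=38≤39, objective 52.
(p,q)=(0,8): 6·0+2·8=16≤31, 6·0+4·8=32≤39, objective 48.
No feasible integer point exceeds 54.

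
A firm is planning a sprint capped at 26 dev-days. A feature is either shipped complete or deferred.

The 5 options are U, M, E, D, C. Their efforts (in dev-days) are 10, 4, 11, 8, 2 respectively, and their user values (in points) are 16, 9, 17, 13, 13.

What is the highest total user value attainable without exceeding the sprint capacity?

52

Treat it as a binary knapsack problem.
Allowing fractional choices, the relaxed optimum would be about 54.1, but features are indivisible.
M + E + D + C: effort 4 + 11 + 8 + 2 = 25 ≤ 26, user value 9 + 17 + 13 + 13 = 52.
U + M + D + C: effort 10 + 4 + 8 + 2 = 24 ≤ 26, user value 16 + 9 + 13 + 13 = 51.
Best is M, E, D, and C with total user value 52.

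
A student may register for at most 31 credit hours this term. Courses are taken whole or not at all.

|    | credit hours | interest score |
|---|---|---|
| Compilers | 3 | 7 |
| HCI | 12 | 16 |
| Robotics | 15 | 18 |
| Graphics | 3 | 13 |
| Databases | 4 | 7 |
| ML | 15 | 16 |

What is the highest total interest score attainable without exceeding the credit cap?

HCI + Robotics + Graphics: credit hours 12 + 15 + 3 = 30 ≤ 31, interest score 16 + 18 + 13 = 47.
Compilers + Robotics + Graphics + Databases: credit hours 3 + 15 + 3 + 4 = 25 ≤ 31, interest score 7 + 18 + 13 + 7 = 45.
HCI + Graphics + ML: credit hours 12 + 3 + 15 = 30 ≤ 31, interest score 16 + 13 + 16 = 45.
Best is HCI, Robotics, and Graphics with total interest score 47.

47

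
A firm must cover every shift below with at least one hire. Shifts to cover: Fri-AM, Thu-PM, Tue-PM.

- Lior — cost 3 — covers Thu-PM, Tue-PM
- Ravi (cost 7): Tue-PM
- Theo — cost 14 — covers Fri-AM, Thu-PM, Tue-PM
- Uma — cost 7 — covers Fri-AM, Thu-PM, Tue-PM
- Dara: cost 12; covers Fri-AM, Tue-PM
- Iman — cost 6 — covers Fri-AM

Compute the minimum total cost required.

7

This is a weighted set-cover instance.
The greedy cost-per-new-shift heuristic would pick Lior and Iman for 9, but a cheaper cover exists.
Uma alone covers Fri-AM, Thu-PM, Tue-PM — every shift.
Total cost: 7.
No cover costs less than 7.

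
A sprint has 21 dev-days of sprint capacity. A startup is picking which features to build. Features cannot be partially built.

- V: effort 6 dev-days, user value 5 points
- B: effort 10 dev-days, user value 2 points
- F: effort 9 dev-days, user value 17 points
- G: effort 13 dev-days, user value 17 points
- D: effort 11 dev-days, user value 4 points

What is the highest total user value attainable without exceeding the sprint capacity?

22

Allowing fractional choices, the relaxed optimum would be about 32.7, but features are indivisible.
F + D: effort 9 + 11 = 20 ≤ 21, user value 17 + 4 = 21.
V + G: effort 6 + 13 = 19 ≤ 21, user value 5 + 17 = 22.
V + F: effort 6 + 9 = 15 ≤ 21, user value 5 + 17 = 22.
The maximum user value is 22; one optimal choice is V and F.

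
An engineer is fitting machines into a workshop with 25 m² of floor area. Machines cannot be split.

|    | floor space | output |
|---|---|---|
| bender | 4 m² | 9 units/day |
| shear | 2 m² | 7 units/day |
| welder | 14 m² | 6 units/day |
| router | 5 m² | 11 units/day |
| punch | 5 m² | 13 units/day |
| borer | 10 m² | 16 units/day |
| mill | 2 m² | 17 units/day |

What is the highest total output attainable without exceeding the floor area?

64

Take shear, router, punch, borer, and mill: floor space 2 + 5 + 5 + 10 + 2 = 24 ≤ 25, output 7 + 11 + 13 + 16 + 17 = 64.
No other feasible combination does better.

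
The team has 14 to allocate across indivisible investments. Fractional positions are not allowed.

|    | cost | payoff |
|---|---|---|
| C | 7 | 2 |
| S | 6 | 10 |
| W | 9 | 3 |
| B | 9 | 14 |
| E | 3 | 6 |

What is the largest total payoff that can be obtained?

Allowing fractional choices, the relaxed optimum would be about 23.8, but investments are indivisible.
B: cost 9 ≤ 14, payoff 14.
S + E: cost 6 + 3 = 9 ≤ 14, payoff 10 + 6 = 16.
B + E: cost 9 + 3 = 12 ≤ 14, payoff 14 + 6 = 20.
Best is B and E with total payoff 20.

20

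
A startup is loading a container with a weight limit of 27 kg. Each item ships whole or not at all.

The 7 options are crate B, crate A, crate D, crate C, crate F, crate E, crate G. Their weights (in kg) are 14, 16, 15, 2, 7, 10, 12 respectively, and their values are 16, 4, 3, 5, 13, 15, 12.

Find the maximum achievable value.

36

Treat it as a binary knapsack problem.
Allowing fractional choices, the relaxed optimum would be about 42.1, but items are indivisible.
crate C + crate F + crate E: weight 2 + 7 + 10 = 19 ≤ 27, value 5 + 13 + 15 = 33.
crate B + crate C + crate F: weight 14 + 2 + 7 = 23 ≤ 27, value 16 + 5 + 13 = 34.
crate B + crate C + crate E: weight 14 + 2 + 10 = 26 ≤ 27, value 16 + 5 + 15 = 36.
Best is crate B, crate C, and crate E with total value 36.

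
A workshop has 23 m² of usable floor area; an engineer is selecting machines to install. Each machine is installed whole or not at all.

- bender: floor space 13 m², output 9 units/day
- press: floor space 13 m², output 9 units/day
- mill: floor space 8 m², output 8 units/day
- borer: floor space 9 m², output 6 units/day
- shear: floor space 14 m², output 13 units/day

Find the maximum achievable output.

borer + shear: floor space 9 + 14 = 23 ≤ 23, output 6 + 13 = 19.
mill + shear: floor space 8 + 14 = 22 ≤ 23, output 8 + 13 = 21.
bender + mill: floor space 13 + 8 = 21 ≤ 23, output 9 + 8 = 17.
Best is mill and shear with total output 21.

21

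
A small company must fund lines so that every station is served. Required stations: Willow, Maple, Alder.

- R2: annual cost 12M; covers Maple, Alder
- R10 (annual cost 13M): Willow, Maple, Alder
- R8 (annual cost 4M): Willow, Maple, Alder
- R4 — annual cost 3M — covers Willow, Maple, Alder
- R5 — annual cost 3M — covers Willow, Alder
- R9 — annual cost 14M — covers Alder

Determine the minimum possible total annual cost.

3

R4 alone covers Willow, Maple, Alder — every station.
Total annual cost: 3.
No cover costs less than 3.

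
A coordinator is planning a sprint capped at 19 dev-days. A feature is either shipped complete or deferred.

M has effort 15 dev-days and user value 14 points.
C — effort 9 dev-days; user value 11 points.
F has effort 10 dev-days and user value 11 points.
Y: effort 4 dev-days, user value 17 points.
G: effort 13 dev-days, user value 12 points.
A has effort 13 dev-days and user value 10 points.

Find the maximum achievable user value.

31

This is an integer program with binary decision variables.
M + Y: effort 15 + 4 = 19 ≤ 19, user value 14 + 17 = 31.
Y + G: effort 4 + 13 = 17 ≤ 19, user value 17 + 12 = 29.
C + Y: effort 9 + 4 = 13 ≤ 19, user value 11 + 17 = 28.
Best is M and Y with total user value 31.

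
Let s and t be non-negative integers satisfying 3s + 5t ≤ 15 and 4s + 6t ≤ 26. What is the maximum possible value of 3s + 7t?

21

(s,t)=(0,3): 3·0+5·3=15≤15, 4·0+6·3=18≤26, objective 21.
(s,t)=(1,2): 3·1+5·2=13≤15, 4·1+6·2=16≤26, objective 17.
No feasible integer point exceeds 21.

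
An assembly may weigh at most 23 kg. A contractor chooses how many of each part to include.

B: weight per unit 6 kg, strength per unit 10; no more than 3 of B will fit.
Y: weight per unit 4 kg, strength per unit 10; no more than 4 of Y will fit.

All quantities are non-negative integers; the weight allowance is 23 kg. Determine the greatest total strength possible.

50

Y has the best ratio (10/4); taking only Y gives at most 4×10 = 40 (stopped by the supply cap of 4).
Mixing does better — 1×B and 4×Y: weight 22 ≤ 23, strength 1·10 + 4·10 = 50.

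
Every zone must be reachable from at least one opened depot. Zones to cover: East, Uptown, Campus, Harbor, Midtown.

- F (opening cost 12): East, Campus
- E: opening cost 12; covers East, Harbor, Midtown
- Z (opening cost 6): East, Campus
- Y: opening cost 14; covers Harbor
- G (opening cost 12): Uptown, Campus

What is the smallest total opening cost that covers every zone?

Choose E and G: together they cover East, Uptown, Campus, Harbor, Midtown — every zone.
Total opening cost: 12 + 12 = 24.

24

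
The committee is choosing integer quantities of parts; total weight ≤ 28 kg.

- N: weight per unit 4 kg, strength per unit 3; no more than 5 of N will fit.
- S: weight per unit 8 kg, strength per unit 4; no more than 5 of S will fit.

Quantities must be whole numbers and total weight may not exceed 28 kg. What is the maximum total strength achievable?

19

This is a bounded integer knapsack.
Take 5×N and 1×S: weight 28 ≤ 28, strength 5·3 + 1·4 = 19.
N has the best ratio (3/4) and is taken to its limit of 5; remaining capacity is filled optimally with the others.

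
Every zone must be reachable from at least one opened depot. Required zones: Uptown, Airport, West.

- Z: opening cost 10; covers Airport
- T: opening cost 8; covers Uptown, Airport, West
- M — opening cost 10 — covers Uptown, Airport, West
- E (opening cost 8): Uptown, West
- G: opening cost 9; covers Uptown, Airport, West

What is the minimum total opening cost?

8

T alone covers Uptown, Airport, West — every zone.
Total opening cost: 8.
No cover costs less than 8.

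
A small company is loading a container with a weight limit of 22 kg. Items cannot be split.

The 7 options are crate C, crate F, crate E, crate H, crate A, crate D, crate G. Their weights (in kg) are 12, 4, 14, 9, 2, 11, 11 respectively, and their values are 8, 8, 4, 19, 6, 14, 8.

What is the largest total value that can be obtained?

Take crate H, crate A, and crate D: weight 9 + 2 + 11 = 22 ≤ 22, value 19 + 6 + 14 = 39.
No other feasible combination does better.

39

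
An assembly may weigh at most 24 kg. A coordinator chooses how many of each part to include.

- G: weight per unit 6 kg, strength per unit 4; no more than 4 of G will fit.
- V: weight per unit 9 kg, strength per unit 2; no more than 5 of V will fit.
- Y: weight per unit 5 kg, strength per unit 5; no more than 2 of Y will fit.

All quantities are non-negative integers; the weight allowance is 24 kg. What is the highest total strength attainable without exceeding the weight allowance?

Y has the best ratio (5/5); taking only Y gives at most 2×5 = 10 (stopped by the supply cap of 2).
Mixing does better — 2×G and 2×Y: weight 22 ≤ 24, strength 2·4 + 2·5 = 18.

18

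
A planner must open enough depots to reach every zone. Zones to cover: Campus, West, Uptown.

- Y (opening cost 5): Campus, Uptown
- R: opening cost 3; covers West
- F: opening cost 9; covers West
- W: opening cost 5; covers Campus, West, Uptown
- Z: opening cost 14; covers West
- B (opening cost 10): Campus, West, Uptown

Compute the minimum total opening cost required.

W alone covers Campus, West, Uptown — every zone.
Total opening cost: 5.
No cover costs less than 5.

5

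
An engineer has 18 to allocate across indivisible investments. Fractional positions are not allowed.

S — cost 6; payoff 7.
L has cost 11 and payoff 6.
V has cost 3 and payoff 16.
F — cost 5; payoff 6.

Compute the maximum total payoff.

29

Allowing fractional choices, the relaxed optimum would be about 31.2, but investments are indivisible.
S + V + F: cost 6 + 3 + 5 = 14 ≤ 18, payoff 7 + 16 + 6 = 29.
V + F: cost 3 + 5 = 8 ≤ 18, payoff 16 + 6 = 22.
S + V: cost 6 + 3 = 9 ≤ 18, payoff 7 + 16 = 23.
Best is S, V, and F with total payoff 29.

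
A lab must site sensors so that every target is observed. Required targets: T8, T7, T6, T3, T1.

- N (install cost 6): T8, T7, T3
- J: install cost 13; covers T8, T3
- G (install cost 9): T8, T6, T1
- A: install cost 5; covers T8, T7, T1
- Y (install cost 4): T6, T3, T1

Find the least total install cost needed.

9

Choose A and Y: together they cover T8, T7, T6, T3, T1 — every target.
Total install cost: 5 + 4 = 9.
No cover costs less than 9.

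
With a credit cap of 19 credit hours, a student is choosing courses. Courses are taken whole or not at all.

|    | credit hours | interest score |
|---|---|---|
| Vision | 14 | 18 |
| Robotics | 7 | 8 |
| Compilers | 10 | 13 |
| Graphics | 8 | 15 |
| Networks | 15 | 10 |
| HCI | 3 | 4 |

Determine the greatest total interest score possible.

Robotics + Graphics + HCI: credit hours 7 + 8 + 3 = 18 ≤ 19, interest score 8 + 15 + 4 = 27.
Robotics + Graphics: credit hours 7 + 8 = 15 ≤ 19, interest score 8 + 15 = 23.
Compilers + Graphics: credit hours 10 + 8 = 18 ≤ 19, interest score 13 + 15 = 28.
Best is Compilers and Graphics with total interest score 28.

28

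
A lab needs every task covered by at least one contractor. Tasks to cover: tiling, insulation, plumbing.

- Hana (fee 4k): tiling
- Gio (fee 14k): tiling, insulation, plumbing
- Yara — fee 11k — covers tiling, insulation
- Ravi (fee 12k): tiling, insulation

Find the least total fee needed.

Gio alone covers tiling, insulation, plumbing — every task.
Total fee: 14.

14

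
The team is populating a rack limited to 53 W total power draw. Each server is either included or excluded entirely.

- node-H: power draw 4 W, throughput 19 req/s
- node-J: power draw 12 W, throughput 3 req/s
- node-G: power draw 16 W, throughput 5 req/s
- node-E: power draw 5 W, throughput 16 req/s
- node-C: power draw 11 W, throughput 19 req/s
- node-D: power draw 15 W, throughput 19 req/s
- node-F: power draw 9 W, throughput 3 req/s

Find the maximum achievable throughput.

78

Take node-H, node-G, node-E, node-C, and node-D: power draw 4 + 16 + 5 + 11 + 15 = 51 ≤ 53, throughput 19 + 5 + 16 + 19 + 19 = 78.
No other feasible combination does better.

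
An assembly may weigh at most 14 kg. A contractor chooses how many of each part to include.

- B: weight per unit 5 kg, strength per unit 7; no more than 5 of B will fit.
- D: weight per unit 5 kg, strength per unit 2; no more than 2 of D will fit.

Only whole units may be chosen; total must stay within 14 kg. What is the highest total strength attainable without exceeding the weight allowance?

14

This is a bounded integer knapsack.
2×B: weight 10 ≤ 14, strength 2·7 = 14.
1×B and 1×D: weight 10 ≤ 14, strength 1·7 + 1·2 = 9.
Best is 14.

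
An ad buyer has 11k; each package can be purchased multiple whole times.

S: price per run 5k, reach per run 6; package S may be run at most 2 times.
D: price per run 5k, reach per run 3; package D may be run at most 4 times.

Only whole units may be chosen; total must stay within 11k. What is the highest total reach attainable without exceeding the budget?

12

This is a bounded integer knapsack.
Take 2×S: price 10 ≤ 11, reach 2·6 = 12.
S has the best ratio (6/5) and is taken to its limit of 2; remaining capacity is filled optimally with the others.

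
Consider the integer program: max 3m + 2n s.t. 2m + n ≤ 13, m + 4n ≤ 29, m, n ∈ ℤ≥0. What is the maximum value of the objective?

The continuous relaxation peaks at (3.29, 6.43) with value 22.71; rounding to a feasible lattice point costs some objective.
(m,n)=(4,5): 2·4+1·5=13≤13, 1·4+4·5=24≤29, objective 22.
(m,n)=(3,6): 2·3+1·6=12≤13, 1·3+4·6=27≤29, objective 21.
(m,n)=(4,4): 2·4+1·4=12≤13, 1·4+4·4=20≤29, objective 20.
No feasible integer point exceeds 22.

22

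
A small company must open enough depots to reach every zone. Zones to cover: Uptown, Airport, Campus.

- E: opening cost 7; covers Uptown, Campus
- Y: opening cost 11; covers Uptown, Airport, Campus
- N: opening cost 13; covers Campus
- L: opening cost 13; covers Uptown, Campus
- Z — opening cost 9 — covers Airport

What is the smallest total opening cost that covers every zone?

11

The greedy cost-per-new-zone heuristic would pick E and Z for 16, but a cheaper cover exists.
Y alone covers Uptown, Airport, Campus — every zone.
Total opening cost: 11.
No cover costs less than 11.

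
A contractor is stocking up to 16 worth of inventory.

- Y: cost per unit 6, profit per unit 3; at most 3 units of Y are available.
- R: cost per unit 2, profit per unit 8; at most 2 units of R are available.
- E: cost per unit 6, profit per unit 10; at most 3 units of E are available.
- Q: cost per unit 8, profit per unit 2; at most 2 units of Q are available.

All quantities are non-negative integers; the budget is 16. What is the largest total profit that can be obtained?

36

R has the best ratio (8/2); taking only R gives at most 2×8 = 16 (stopped by the supply cap of 2).
Mixing does better — 2×R and 2×E: cost 16 ≤ 16, profit 2·8 + 2·10 = 36.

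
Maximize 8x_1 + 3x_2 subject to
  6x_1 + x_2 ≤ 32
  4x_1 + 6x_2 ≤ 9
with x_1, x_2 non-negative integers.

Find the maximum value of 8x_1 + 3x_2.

16

(x_1,x_2)=(2,0) is feasible, giving 16.
(x_1,x_2)=(1,0) is feasible, giving 8.
No feasible integer point exceeds 16.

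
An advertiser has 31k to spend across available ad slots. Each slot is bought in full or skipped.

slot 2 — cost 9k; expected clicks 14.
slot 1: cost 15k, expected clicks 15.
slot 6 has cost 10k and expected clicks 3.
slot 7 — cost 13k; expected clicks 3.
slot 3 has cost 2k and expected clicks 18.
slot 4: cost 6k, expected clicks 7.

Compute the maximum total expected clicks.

This is an integer program with binary decision variables.
slot 2 + slot 6 + slot 3 + slot 4: cost 9 + 10 + 2 + 6 = 27 ≤ 31, expected clicks 14 + 3 + 18 + 7 = 42.
slot 2 + slot 1 + slot 3: cost 9 + 15 + 2 = 26 ≤ 31, expected clicks 14 + 15 + 18 = 47.
slot 2 + slot 7 + slot 3 + slot 4: cost 9 + 13 + 2 + 6 = 30 ≤ 31, expected clicks 14 + 3 + 18 + 7 = 42.
Best is slot 2, slot 1, and slot 3 with total expected clicks 47.

47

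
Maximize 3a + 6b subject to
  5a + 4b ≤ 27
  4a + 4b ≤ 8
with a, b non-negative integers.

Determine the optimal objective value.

12

(a,b)=(0,2): 5·0+4·2=8≤27, 4·0+4·2=8≤8, objective 12.
(a,b)=(1,1): 5·1+4·1=9≤27, 4·1+4·1=8≤8, objective 9.
(a,b)=(0,1): 5·0+4·1=4≤27, 4·0+4·1=4≤8, objective 6.
The best lattice point is (0,2), giving 12.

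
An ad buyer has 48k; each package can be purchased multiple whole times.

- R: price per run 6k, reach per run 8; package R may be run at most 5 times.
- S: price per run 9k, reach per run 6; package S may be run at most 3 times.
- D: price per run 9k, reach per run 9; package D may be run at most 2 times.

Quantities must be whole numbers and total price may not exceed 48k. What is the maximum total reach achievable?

58

5×R, 1×S, and 1×D: price 48 ≤ 48, reach 5·8 + 1·6 + 1·9 = 55.
5×R and 2×D: price 48 ≤ 48, reach 5·8 + 2·9 = 58.
Best is 58.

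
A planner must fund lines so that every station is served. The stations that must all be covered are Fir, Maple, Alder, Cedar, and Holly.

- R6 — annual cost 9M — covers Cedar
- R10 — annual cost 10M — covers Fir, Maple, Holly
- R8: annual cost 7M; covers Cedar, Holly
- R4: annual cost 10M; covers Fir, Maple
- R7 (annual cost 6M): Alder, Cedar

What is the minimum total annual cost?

Choose R10 and R7: together they cover Fir, Maple, Alder, Cedar, Holly — every station.
Total annual cost: 10 + 6 = 16.
No cover costs less than 16.

16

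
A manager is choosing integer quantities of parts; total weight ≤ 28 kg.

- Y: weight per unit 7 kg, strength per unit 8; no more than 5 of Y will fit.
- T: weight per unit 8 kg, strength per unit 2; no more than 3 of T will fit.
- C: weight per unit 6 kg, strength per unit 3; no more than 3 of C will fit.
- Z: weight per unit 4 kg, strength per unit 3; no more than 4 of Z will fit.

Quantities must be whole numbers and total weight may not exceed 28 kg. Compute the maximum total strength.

32

Take 4×Y: weight 28 ≤ 28, strength 4·8 = 32.
No other integer combination yields more.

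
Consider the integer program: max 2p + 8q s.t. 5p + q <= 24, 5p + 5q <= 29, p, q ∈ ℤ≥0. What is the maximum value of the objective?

The continuous relaxation peaks at (0, 5.8) with value 46.40; rounding to a feasible lattice point costs some objective.
(p,q)=(0,5): 5·0+1·5=5≤24, 5·0+5·5=25≤29, objective 40.
(p,q)=(1,4): 5·1+1·4=9≤24, 5·1+5·4=25≤29, objective 34.
(p,q)=(0,4): 5·0+1·4=4≤24, 5·0+5·4=20≤29, objective 32.
No feasible integer point exceeds 40.

40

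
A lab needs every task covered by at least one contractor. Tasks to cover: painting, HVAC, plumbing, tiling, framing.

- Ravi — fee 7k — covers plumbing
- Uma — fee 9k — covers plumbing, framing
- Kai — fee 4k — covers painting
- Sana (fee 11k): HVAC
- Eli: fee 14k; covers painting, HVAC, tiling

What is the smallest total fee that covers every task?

Choose Uma and Eli: together they cover painting, HVAC, plumbing, tiling, framing — every task.
Total fee: 9 + 14 = 23.

23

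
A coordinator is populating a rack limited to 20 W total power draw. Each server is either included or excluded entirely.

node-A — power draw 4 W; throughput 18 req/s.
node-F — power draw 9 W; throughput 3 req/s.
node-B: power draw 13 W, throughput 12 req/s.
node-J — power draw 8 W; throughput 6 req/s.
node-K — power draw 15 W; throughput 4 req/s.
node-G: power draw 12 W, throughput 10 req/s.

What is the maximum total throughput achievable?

Take node-A and node-B: power draw 4 + 13 = 17 ≤ 20, throughput 18 + 12 = 30.
No other feasible combination does better.

30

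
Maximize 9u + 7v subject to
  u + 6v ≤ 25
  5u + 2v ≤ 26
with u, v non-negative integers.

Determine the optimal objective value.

57

Relaxing integrality, the LP optimum is 58.82 at (u,v) = (3.79, 3.54), which is not an integer point.
(u,v)=(4,3): 1·4+6·3=22≤25, 5·4+2·3=26≤26, objective 57.
(u,v)=(4,2): 1·4+6·2=16≤25, 5·4+2·2=24≤26, objective 50.
(u,v)=(3,3): 1·3+6·3=21≤25, 5·3+2·3=21≤26, objective 48.
No feasible integer point exceeds 57.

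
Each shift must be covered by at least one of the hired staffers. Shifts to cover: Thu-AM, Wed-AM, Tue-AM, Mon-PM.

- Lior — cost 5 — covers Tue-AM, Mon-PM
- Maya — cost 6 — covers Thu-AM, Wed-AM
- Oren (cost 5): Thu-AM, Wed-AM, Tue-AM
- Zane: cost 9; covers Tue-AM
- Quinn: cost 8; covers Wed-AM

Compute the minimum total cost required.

Choose Lior and Oren: together they cover Thu-AM, Wed-AM, Tue-AM, Mon-PM — every shift.
Total cost: 5 + 5 = 10.
No cover costs less than 10.

10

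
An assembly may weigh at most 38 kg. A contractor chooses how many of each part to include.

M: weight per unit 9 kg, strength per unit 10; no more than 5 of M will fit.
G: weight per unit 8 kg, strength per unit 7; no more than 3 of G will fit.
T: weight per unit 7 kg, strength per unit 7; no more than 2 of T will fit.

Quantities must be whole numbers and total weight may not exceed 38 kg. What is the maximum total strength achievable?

40

3×M and 1×T: weight 34 ≤ 38, strength 3·10 + 1·7 = 37.
4×M: weight 36 ≤ 38, strength 4·10 = 40.
Best is 40.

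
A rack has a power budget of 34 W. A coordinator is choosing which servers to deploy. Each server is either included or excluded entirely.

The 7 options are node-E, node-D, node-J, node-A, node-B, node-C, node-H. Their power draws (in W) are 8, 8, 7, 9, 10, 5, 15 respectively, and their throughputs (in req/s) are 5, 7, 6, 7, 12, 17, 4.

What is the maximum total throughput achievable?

43

Allowing fractional choices, the relaxed optimum would be about 45.1, but servers are indivisible.
node-J + node-A + node-B + node-C: power draw 7 + 9 + 10 + 5 = 31 ≤ 34, throughput 6 + 7 + 12 + 17 = 42.
node-D + node-A + node-B + node-C: power draw 8 + 9 + 10 + 5 = 32 ≤ 34, throughput 7 + 7 + 12 + 17 = 43.
node-D + node-J + node-B + node-C: power draw 8 + 7 + 10 + 5 = 30 ≤ 34, throughput 7 + 6 + 12 + 17 = 42.
Best is node-D, node-A, node-B, and node-C with total throughput 43.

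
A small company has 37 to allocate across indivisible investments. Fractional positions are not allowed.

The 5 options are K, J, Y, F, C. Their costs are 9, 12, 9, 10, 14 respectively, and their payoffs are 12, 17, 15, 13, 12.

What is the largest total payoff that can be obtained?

45

Allowing fractional choices, the relaxed optimum would be about 53.1, but investments are indivisible.
J + Y + C: cost 12 + 9 + 14 = 35 ≤ 37, payoff 17 + 15 + 12 = 44.
J + Y + F: cost 12 + 9 + 10 = 31 ≤ 37, payoff 17 + 15 + 13 = 45.
K + J + Y: cost 9 + 12 + 9 = 30 ≤ 37, payoff 12 + 17 + 15 = 44.
Best is J, Y, and F with total payoff 45.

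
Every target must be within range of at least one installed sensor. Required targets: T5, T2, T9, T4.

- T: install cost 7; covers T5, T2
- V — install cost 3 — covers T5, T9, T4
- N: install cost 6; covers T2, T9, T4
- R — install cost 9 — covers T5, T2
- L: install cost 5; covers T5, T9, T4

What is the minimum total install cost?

This is a weighted set-cover instance.
Choose V and N: together they cover T5, T2, T9, T4 — every target.
Total install cost: 3 + 6 = 9.
No cover costs less than 9.

9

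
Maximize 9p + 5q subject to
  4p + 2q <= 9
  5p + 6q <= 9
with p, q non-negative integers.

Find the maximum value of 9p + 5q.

9

(p,q)=(1,0): 4·1+2·0=4≤9, 5·1+6·0=5≤9, objective 9.
(p,q)=(0,1): 4·0+2·1=2≤9, 5·0+6·1=6≤9, objective 5.
(p,q)=(0,0): 4·0+2·0=0≤9, 5·0+6·0=0≤9, objective 0.
The best lattice point is (1,0), giving 9.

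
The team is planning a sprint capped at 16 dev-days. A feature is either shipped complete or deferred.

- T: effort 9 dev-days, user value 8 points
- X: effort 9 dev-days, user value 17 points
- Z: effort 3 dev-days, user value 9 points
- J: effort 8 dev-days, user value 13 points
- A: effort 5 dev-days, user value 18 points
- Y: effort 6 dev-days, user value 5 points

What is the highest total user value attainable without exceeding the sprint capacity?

40

This is a 0-1 knapsack instance.
Z + J + A: effort 3 + 8 + 5 = 16 ≤ 16, user value 9 + 13 + 18 = 40.
X + A: effort 9 + 5 = 14 ≤ 16, user value 17 + 18 = 35.
Best is Z, J, and A with total user value 40.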